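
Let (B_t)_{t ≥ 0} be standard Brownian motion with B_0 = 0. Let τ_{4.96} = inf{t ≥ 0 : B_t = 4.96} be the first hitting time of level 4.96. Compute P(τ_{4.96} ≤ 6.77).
P(τ_{4.96} ≤ 6.77) = 2(1 − Φ(4.96/√6.77)) = 2(1 − Φ(1.9063)) ≈ 0.0566

By the reflection principle for standard BM, P(τ_b ≤ t) = 2 · P(B_t ≥ b). Since B_t ~ N(0, t), P(B_t ≥ 4.96) = 1 − Φ(4.96/√t) = 1 − Φ(4.96/√6.77) = 1 − Φ(1.9063) ≈ 0.02831. Doubling: P(τ_{4.96} ≤ 6.77) ≈ 2 · 0.02831 = 0.05662 ≈ 0.0566.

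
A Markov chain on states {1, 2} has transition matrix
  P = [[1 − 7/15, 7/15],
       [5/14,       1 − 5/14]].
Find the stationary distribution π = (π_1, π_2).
π_1 = 75/173, π_2 = 98/173

Solve πP = π with π_1 + π_2 = 1. From πP = π: π_1 · (1 − 7/15) + π_2 · 5/14 = π_1 ⇒ π_2 · 5/14 = π_1 · 7/15 ⇒ π_2/π_1 = (7/15)/(5/14) = 98/75. Together with π_1 + π_2 = 1:
  π_1 = (5/14)/(7/15 + 5/14) = (5/14)/(173/210) = 75/173,
  π_2 = (7/15)/(7/15 + 5/14) = (7/15)/(173/210) = 98/173.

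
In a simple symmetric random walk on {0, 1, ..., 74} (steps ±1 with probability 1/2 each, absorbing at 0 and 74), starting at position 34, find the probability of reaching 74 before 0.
P(hit 74 before 0) = 34/74 = 17/37

Let u_k = P(hit 74 before 0 | start at k). Then u_0 = 0, u_74 = 1, and u_k = u_{k-1}/2 + u_{k+1}/2 for 1 ≤ k ≤ 73. This harmonic recurrence is solved by u_k = k/74, giving u_34 = 34/74 = 17/37.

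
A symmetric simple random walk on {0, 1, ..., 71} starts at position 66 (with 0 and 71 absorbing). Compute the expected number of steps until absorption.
E[τ | X_0 = 66] = 330

Let v_k = E[τ | X_0 = k]. Boundary: v_0 = v_71 = 0. Recurrence: v_k = 1 + (v_{k-1} + v_{k+1})/2 for 1 ≤ k ≤ 70. The particular solution to v_k − (v_{k-1} + v_{k+1})/2 = 1 is v_k = −k^2. Adding homogeneous solution A + B k and matching boundaries gives v_k = k (71 − k). Substituting k = 66: v_66 = 66 · 5 = 330.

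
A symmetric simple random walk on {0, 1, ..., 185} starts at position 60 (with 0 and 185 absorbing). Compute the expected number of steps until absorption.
E[τ | X_0 = 60] = 7500

Let v_k = E[τ | X_0 = k]. Boundary: v_0 = v_185 = 0. Recurrence: v_k = 1 + (v_{k-1} + v_{k+1})/2 for 1 ≤ k ≤ 184. The particular solution to v_k − (v_{k-1} + v_{k+1})/2 = 1 is v_k = −k^2. Adding homogeneous solution A + B k and matching boundaries gives v_k = k (185 − k). Substituting k = 60: v_60 = 60 · 125 = 7500.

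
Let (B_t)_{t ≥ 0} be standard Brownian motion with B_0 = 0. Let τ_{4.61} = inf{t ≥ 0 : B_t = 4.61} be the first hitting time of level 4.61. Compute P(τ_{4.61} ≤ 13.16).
P(τ_{4.61} ≤ 13.16) = 2(1 − Φ(4.61/√13.16)) = 2(1 − Φ(1.2708)) ≈ 0.2038

By the reflection principle for standard BM, P(τ_b ≤ t) = 2 · P(B_t ≥ b). Since B_t ~ N(0, t), P(B_t ≥ 4.61) = 1 − Φ(4.61/√t) = 1 − Φ(4.61/√13.16) = 1 − Φ(1.2708) ≈ 0.10190. Doubling: P(τ_{4.61} ≤ 13.16) ≈ 2 · 0.10190 = 0.20380 ≈ 0.2038.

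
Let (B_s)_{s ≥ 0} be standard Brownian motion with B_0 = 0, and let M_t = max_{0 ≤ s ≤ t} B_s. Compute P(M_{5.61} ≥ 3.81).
P(M_{5.61} ≥ 3.81) = 2·P(B_{5.61} ≥ 3.81) = 2(1 − Φ(3.81/√5.61)) ≈ 0.1077

By the reflection principle for Brownian motion, P(M_t ≥ a) = 2 · P(B_t ≥ a) for a ≥ 0. Since B_t ~ N(0, t), P(B_t ≥ 3.81) = 1 − Φ(3.81/√t) = 1 − Φ(3.81/√5.61) = 1 − Φ(1.6086). So
  P(M_{5.61} ≥ 3.81) = 2(1 − Φ(1.6086)) ≈ 0.1077.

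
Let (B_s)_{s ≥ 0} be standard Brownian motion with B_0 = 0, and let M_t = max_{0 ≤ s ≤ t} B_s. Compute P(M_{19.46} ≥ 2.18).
P(M_{19.46} ≥ 2.18) = 2·P(B_{19.46} ≥ 2.18) = 2(1 − Φ(2.18/√19.46)) ≈ 0.6212

By the reflection principle for Brownian motion, P(M_t ≥ a) = 2 · P(B_t ≥ a) for a ≥ 0. Since B_t ~ N(0, t), P(B_t ≥ 2.18) = 1 − Φ(2.18/√t) = 1 − Φ(2.18/√19.46) = 1 − Φ(0.4942). So
  P(M_{19.46} ≥ 2.18) = 2(1 − Φ(0.4942)) ≈ 0.6212.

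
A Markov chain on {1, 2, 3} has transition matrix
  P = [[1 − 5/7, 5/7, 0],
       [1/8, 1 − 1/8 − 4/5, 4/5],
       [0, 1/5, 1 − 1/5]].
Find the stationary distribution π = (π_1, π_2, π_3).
π = (7/207, 40/207, 160/207)

This is a birth-death chain on three states, which satisfies detailed balance: π_1 · P_{12} = π_2 · P_{21} and π_2 · P_{23} = π_3 · P_{32}.
From π_1 · 5/7 = π_2 · 1/8: π_2/π_1 = (5/7)/(1/8) = 40/7.
From π_2 · 4/5 = π_3 · 1/5: π_3/π_2 = (4/5)/(1/5) = 4.
Take π_1 proportional to 1; then unnormalized π = (1, 40/7, 160/7). Normalize by dividing by the sum 207/7:
  π = (7/207, 40/207, 160/207).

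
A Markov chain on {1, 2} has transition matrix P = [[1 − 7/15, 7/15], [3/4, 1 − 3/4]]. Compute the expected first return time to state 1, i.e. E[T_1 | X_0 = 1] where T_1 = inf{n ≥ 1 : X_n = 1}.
E[T_1 | X_0 = 1] = 1/π_1 = 73/45

For an irreducible recurrent Markov chain with stationary distribution π, E[T_i | X_0 = i] = 1/π_i (Kac's formula). Here π_1 = (3/4)/(7/15 + 3/4) = (3/4)/(73/60) = 45/73, so E[T_1 | X_0 = 1] = 1/π_1 = (7/15 + 3/4)/(3/4) = (73/60)/(3/4) = 73/45.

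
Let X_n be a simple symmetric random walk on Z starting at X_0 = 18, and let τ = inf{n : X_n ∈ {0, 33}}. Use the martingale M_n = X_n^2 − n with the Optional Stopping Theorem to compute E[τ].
E[τ] = 270

M_n = X_n^2 − n is a martingale (since E[X_{n+1}^2 | F_n] = X_n^2 + 1). By OST (τ has finite mean in a bounded region), E[M_τ] = E[M_0] = X_0^2 − 0 = 18^2 = 324. Also E[M_τ] = E[X_τ^2] − E[τ]. The walk exits at 0 or 33, with P(hit 33 first) = 18/33, so E[X_τ^2] = 33^2 · 18/33 + 0 = 594. Thus E[τ] = E[X_τ^2] − E[M_τ] = 594 − 324 = 270 = 18(33 − 18) = 270.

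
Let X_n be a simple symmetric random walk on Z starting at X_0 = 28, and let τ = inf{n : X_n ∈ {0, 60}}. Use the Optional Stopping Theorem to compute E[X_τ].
E[X_τ] = 28

X_n is a martingale and τ is a bounded-mean stopping time (indeed τ is finite a.s. with bounded expectation since the walk is in a bounded region). By the OST, E[X_τ] = E[X_0] = 28. Equivalently: E[X_τ] = 60 · P(hit 60 first) + 0 · P(hit 0 first) = 60 · (28/60) = 28.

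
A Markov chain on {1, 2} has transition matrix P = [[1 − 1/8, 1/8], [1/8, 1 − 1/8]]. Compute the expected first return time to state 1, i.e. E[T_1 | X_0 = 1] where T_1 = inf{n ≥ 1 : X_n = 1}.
E[T_1 | X_0 = 1] = 1/π_1 = 2

For an irreducible recurrent Markov chain with stationary distribution π, E[T_i | X_0 = i] = 1/π_i (Kac's formula). Here π_1 = (1/8)/(1/8 + 1/8) = (1/8)/(1/4) = 1/2, so E[T_1 | X_0 = 1] = 1/π_1 = (1/8 + 1/8)/(1/8) = (1/4)/(1/8) = 2.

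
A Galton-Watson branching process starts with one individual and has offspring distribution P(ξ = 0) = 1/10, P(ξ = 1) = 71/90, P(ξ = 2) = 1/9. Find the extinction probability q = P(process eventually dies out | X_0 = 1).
q = 9/10

The pgf is f(s) = 1/10 + 71/90·s + 1/9·s². The extinction probability q is the smallest fixed point of f in [0, 1]. Setting s = f(s):
  1/9·s² + (71/90 − 1)·s + 1/10 = 0
  1/9·s² − (1/10 + 1/9)·s + 1/10 = 0
which factors as (s − 1)·(1/9·s − 1/10) = 0, giving roots s = 1 and s = (1/10)/(1/9) = 9/10.
Mean offspring μ = 71/90 + 2·1/9 = 91/90 > 1 (supercritical), so q < 1. The extinction probability is the smaller root: q = (1/10)/(1/9) = 9/10.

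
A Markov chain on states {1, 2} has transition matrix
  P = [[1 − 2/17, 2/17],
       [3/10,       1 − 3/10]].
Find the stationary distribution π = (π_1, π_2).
π_1 = 51/71, π_2 = 20/71

Solve πP = π with π_1 + π_2 = 1. From πP = π: π_1 · (1 − 2/17) + π_2 · 3/10 = π_1 ⇒ π_2 · 3/10 = π_1 · 2/17 ⇒ π_2/π_1 = (2/17)/(3/10) = 20/51. Together with π_1 + π_2 = 1:
  π_1 = (3/10)/(2/17 + 3/10) = (3/10)/(71/170) = 51/71,
  π_2 = (2/17)/(2/17 + 3/10) = (2/17)/(71/170) = 20/71.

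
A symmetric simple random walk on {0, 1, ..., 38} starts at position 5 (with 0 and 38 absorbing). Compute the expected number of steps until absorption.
E[τ | X_0 = 5] = 165

Let v_k = E[τ | X_0 = k]. Boundary: v_0 = v_38 = 0. Recurrence: v_k = 1 + (v_{k-1} + v_{k+1})/2 for 1 ≤ k ≤ 37. The particular solution to v_k − (v_{k-1} + v_{k+1})/2 = 1 is v_k = −k^2. Adding homogeneous solution A + B k and matching boundaries gives v_k = k (38 − k). Substituting k = 5: v_5 = 5 · 33 = 165.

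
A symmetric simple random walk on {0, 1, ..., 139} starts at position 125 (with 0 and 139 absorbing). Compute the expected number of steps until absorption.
E[τ | X_0 = 125] = 1750

Let v_k = E[τ | X_0 = k]. Boundary: v_0 = v_139 = 0. Recurrence: v_k = 1 + (v_{k-1} + v_{k+1})/2 for 1 ≤ k ≤ 138. The particular solution to v_k − (v_{k-1} + v_{k+1})/2 = 1 is v_k = −k^2. Adding homogeneous solution A + B k and matching boundaries gives v_k = k (139 − k). Substituting k = 125: v_125 = 125 · 14 = 1750.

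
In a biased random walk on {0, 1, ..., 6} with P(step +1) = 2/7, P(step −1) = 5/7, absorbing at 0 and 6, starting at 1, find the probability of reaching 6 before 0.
P(hit 6 before 0) = (1 − (5/2)^1) / (1 − (5/2)^6) = 32/5187

Let u_k denote P(reach 6 before 0 | start at k). Boundary: u_0 = 0, u_6 = 1. Recurrence: u_k = 2/7·u_{k+1} + 5/7·u_{k-1} for 1 ≤ k ≤ 5. Try u_k = A + B·r^k with r = q/p = (5/7)/(2/7) = 5/2. Substitution satisfies the recurrence; boundary conditions give:
  u_k = (1 − r^k) / (1 − r^N) = (1 − (5/2)^1) / (1 − (5/2)^6) = 32/5187.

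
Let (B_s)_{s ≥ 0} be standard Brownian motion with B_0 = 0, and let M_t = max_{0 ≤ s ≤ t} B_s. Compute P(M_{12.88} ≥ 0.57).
P(M_{12.88} ≥ 0.57) = 2·P(B_{12.88} ≥ 0.57) = 2(1 − Φ(0.57/√12.88)) ≈ 0.8738

By the reflection principle for Brownian motion, P(M_t ≥ a) = 2 · P(B_t ≥ a) for a ≥ 0. Since B_t ~ N(0, t), P(B_t ≥ 0.57) = 1 − Φ(0.57/√t) = 1 − Φ(0.57/√12.88) = 1 − Φ(0.1588). So
  P(M_{12.88} ≥ 0.57) = 2(1 − Φ(0.1588)) ≈ 0.8738.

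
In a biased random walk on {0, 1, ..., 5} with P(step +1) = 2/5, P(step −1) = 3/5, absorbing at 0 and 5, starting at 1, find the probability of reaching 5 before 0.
P(hit 5 before 0) = (1 − (3/2)^1) / (1 − (3/2)^5) = 16/211

Let u_k denote P(reach 5 before 0 | start at k). Boundary: u_0 = 0, u_5 = 1. Recurrence: u_k = 2/5·u_{k+1} + 3/5·u_{k-1} for 1 ≤ k ≤ 4. Try u_k = A + B·r^k with r = q/p = (3/5)/(2/5) = 3/2. Substitution satisfies the recurrence; boundary conditions give:
  u_k = (1 − r^k) / (1 − r^N) = (1 − (3/2)^1) / (1 − (3/2)^5) = 16/211.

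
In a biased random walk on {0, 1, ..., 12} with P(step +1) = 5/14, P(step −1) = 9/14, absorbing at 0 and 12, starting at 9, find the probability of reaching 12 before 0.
P(hit 12 before 0) = (1 − (9/5)^9) / (1 − (9/5)^12) = 79773875/467194364

Let u_k denote P(reach 12 before 0 | start at k). Boundary: u_0 = 0, u_12 = 1. Recurrence: u_k = 5/14·u_{k+1} + 9/14·u_{k-1} for 1 ≤ k ≤ 11. Try u_k = A + B·r^k with r = q/p = (9/14)/(5/14) = 9/5. Substitution satisfies the recurrence; boundary conditions give:
  u_k = (1 − r^k) / (1 − r^N) = (1 − (9/5)^9) / (1 − (9/5)^12) = 79773875/467194364.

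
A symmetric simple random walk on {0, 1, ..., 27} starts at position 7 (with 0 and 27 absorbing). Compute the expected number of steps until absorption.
E[τ | X_0 = 7] = 140

Let v_k = E[τ | X_0 = k]. Boundary: v_0 = v_27 = 0. Recurrence: v_k = 1 + (v_{k-1} + v_{k+1})/2 for 1 ≤ k ≤ 26. The particular solution to v_k − (v_{k-1} + v_{k+1})/2 = 1 is v_k = −k^2. Adding homogeneous solution A + B k and matching boundaries gives v_k = k (27 − k). Substituting k = 7: v_7 = 7 · 20 = 140.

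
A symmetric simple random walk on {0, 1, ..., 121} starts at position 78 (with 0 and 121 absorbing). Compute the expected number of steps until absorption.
E[τ | X_0 = 78] = 3354

Let v_k = E[τ | X_0 = k]. Boundary: v_0 = v_121 = 0. Recurrence: v_k = 1 + (v_{k-1} + v_{k+1})/2 for 1 ≤ k ≤ 120. The particular solution to v_k − (v_{k-1} + v_{k+1})/2 = 1 is v_k = −k^2. Adding homogeneous solution A + B k and matching boundaries gives v_k = k (121 − k). Substituting k = 78: v_78 = 78 · 43 = 3354.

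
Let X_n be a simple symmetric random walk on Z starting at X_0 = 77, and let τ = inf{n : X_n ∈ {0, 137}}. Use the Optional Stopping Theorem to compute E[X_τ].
E[X_τ] = 77

X_n is a martingale and τ is a bounded-mean stopping time (indeed τ is finite a.s. with bounded expectation since the walk is in a bounded region). By the OST, E[X_τ] = E[X_0] = 77. Equivalently: E[X_τ] = 137 · P(hit 137 first) + 0 · P(hit 0 first) = 137 · (77/137) = 77.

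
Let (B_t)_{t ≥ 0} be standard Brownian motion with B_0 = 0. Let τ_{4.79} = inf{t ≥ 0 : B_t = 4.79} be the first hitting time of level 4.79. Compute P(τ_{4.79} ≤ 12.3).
P(τ_{4.79} ≤ 12.3) = 2(1 − Φ(4.79/√12.3)) = 2(1 − Φ(1.3658)) ≈ 0.1720

By the reflection principle for standard BM, P(τ_b ≤ t) = 2 · P(B_t ≥ b). Since B_t ~ N(0, t), P(B_t ≥ 4.79) = 1 − Φ(4.79/√t) = 1 − Φ(4.79/√12.3) = 1 − Φ(1.3658) ≈ 0.08600. Doubling: P(τ_{4.79} ≤ 12.3) ≈ 2 · 0.08600 = 0.17200 ≈ 0.1720.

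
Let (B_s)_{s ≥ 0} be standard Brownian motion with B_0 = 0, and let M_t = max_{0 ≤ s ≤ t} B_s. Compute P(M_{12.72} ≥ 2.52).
P(M_{12.72} ≥ 2.52) = 2·P(B_{12.72} ≥ 2.52) = 2(1 − Φ(2.52/√12.72)) ≈ 0.4798

By the reflection principle for Brownian motion, P(M_t ≥ a) = 2 · P(B_t ≥ a) for a ≥ 0. Since B_t ~ N(0, t), P(B_t ≥ 2.52) = 1 − Φ(2.52/√t) = 1 − Φ(2.52/√12.72) = 1 − Φ(0.7066). So
  P(M_{12.72} ≥ 2.52) = 2(1 − Φ(0.7066)) ≈ 0.4798.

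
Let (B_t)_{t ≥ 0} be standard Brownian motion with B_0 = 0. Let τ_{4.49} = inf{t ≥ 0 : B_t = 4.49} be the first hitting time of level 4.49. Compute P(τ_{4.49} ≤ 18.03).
P(τ_{4.49} ≤ 18.03) = 2(1 − Φ(4.49/√18.03)) = 2(1 − Φ(1.0574)) ≈ 0.2903

By the reflection principle for standard BM, P(τ_b ≤ t) = 2 · P(B_t ≥ b). Since B_t ~ N(0, t), P(B_t ≥ 4.49) = 1 − Φ(4.49/√t) = 1 − Φ(4.49/√18.03) = 1 − Φ(1.0574) ≈ 0.14516. Doubling: P(τ_{4.49} ≤ 18.03) ≈ 2 · 0.14516 = 0.29032 ≈ 0.2903.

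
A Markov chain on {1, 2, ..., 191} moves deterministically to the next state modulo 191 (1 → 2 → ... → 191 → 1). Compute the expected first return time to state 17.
E[T_17 | X_0 = 17] = 191

The chain cycles deterministically, so starting at state 17 it returns in exactly 191 steps. Equivalently, the stationary distribution is uniform π_j = 1/191 for every state j, so by Kac's formula E[T_17] = 1/π_17 = 191.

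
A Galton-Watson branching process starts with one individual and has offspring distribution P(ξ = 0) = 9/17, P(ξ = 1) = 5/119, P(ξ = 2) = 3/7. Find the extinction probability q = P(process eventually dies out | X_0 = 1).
q = 1

Mean offspring μ = 0·9/17 + 1·5/119 + 2·3/7 = 107/119 ≤ 1. For μ ≤ 1 with offspring not concentrated at 1, the Galton-Watson process goes extinct almost surely, so q = 1.
(Algebraic check: The pgf is f(s) = 9/17 + 5/119·s + 3/7·s². The extinction probability q is the smallest fixed point of f in [0, 1]. Setting s = f(s):
  3/7·s² + (5/119 − 1)·s + 9/17 = 0
  3/7·s² − (9/17 + 3/7)·s + 9/17 = 0
which factors as (s − 1)·(3/7·s − 9/17) = 0, giving roots s = 1 and s = (9/17)/(3/7) = 21/17. Since 21/17 ≥ 1, the smallest root in [0, 1] is s = 1.)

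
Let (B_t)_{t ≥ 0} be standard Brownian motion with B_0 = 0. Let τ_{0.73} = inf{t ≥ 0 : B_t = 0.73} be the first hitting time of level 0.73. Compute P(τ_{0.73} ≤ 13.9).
P(τ_{0.73} ≤ 13.9) = 2(1 − Φ(0.73/√13.9)) = 2(1 − Φ(0.1958)) ≈ 0.8448

By the reflection principle for standard BM, P(τ_b ≤ t) = 2 · P(B_t ≥ b). Since B_t ~ N(0, t), P(B_t ≥ 0.73) = 1 − Φ(0.73/√t) = 1 − Φ(0.73/√13.9) = 1 − Φ(0.1958) ≈ 0.42238. Doubling: P(τ_{0.73} ≤ 13.9) ≈ 2 · 0.42238 = 0.84476 ≈ 0.8448.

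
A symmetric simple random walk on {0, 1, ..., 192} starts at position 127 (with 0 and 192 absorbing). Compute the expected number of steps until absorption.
E[τ | X_0 = 127] = 8255

Let v_k = E[τ | X_0 = k]. Boundary: v_0 = v_192 = 0. Recurrence: v_k = 1 + (v_{k-1} + v_{k+1})/2 for 1 ≤ k ≤ 191. The particular solution to v_k − (v_{k-1} + v_{k+1})/2 = 1 is v_k = −k^2. Adding homogeneous solution A + B k and matching boundaries gives v_k = k (192 − k). Substituting k = 127: v_127 = 127 · 65 = 8255.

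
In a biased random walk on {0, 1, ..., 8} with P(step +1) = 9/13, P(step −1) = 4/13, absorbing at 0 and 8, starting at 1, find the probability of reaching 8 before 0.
P(hit 8 before 0) = (1 − (4/9)^1) / (1 − (4/9)^8) = 4782969/8596237

Let u_k denote P(reach 8 before 0 | start at k). Boundary: u_0 = 0, u_8 = 1. Recurrence: u_k = 9/13·u_{k+1} + 4/13·u_{k-1} for 1 ≤ k ≤ 7. Try u_k = A + B·r^k with r = q/p = (4/13)/(9/13) = 4/9. Substitution satisfies the recurrence; boundary conditions give:
  u_k = (1 − r^k) / (1 − r^N) = (1 − (4/9)^1) / (1 − (4/9)^8) = 4782969/8596237.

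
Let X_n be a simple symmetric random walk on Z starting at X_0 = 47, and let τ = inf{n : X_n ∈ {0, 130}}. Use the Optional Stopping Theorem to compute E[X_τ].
E[X_τ] = 47

X_n is a martingale and τ is a bounded-mean stopping time (indeed τ is finite a.s. with bounded expectation since the walk is in a bounded region). By the OST, E[X_τ] = E[X_0] = 47. Equivalently: E[X_τ] = 130 · P(hit 130 first) + 0 · P(hit 0 first) = 130 · (47/130) = 47.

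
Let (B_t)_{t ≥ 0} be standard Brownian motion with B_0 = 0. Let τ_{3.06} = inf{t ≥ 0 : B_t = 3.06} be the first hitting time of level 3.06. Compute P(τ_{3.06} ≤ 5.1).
P(τ_{3.06} ≤ 5.1) = 2(1 − Φ(3.06/√5.1)) = 2(1 − Φ(1.3550)) ≈ 0.1754

By the reflection principle for standard BM, P(τ_b ≤ t) = 2 · P(B_t ≥ b). Since B_t ~ N(0, t), P(B_t ≥ 3.06) = 1 − Φ(3.06/√t) = 1 − Φ(3.06/√5.1) = 1 − Φ(1.3550) ≈ 0.08771. Doubling: P(τ_{3.06} ≤ 5.1) ≈ 2 · 0.08771 = 0.17542 ≈ 0.1754.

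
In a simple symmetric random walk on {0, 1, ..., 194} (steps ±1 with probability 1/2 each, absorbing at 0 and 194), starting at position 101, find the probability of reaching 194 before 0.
P(hit 194 before 0) = 101/194

Let u_k = P(hit 194 before 0 | start at k). Then u_0 = 0, u_194 = 1, and u_k = u_{k-1}/2 + u_{k+1}/2 for 1 ≤ k ≤ 193. This harmonic recurrence is solved by u_k = k/194, giving u_101 = 101/194.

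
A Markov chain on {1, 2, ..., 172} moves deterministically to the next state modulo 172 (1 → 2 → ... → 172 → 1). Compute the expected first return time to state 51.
E[T_51 | X_0 = 51] = 172

The chain cycles deterministically, so starting at state 51 it returns in exactly 172 steps. Equivalently, the stationary distribution is uniform π_j = 1/172 for every state j, so by Kac's formula E[T_51] = 1/π_51 = 172.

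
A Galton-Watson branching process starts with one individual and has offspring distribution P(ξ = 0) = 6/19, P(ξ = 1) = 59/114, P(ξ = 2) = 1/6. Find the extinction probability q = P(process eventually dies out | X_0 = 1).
q = 1

Mean offspring μ = 0·6/19 + 1·59/114 + 2·1/6 = 97/114 ≤ 1. For μ ≤ 1 with offspring not concentrated at 1, the Galton-Watson process goes extinct almost surely, so q = 1.
(Algebraic check: The pgf is f(s) = 6/19 + 59/114·s + 1/6·s². The extinction probability q is the smallest fixed point of f in [0, 1]. Setting s = f(s):
  1/6·s² + (59/114 − 1)·s + 6/19 = 0
  1/6·s² − (6/19 + 1/6)·s + 6/19 = 0
which factors as (s − 1)·(1/6·s − 6/19) = 0, giving roots s = 1 and s = (6/19)/(1/6) = 36/19. Since 36/19 ≥ 1, the smallest root in [0, 1] is s = 1.)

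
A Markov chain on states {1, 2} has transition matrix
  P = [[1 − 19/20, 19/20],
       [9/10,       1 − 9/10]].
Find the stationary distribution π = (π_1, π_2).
π_1 = 18/37, π_2 = 19/37

Solve πP = π with π_1 + π_2 = 1. From πP = π: π_1 · (1 − 19/20) + π_2 · 9/10 = π_1 ⇒ π_2 · 9/10 = π_1 · 19/20 ⇒ π_2/π_1 = (19/20)/(9/10) = 19/18. Together with π_1 + π_2 = 1:
  π_1 = (9/10)/(19/20 + 9/10) = (9/10)/(37/20) = 18/37,
  π_2 = (19/20)/(19/20 + 9/10) = (19/20)/(37/20) = 19/37.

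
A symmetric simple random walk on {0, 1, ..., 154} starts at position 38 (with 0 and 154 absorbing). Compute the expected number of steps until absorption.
E[τ | X_0 = 38] = 4408

Let v_k = E[τ | X_0 = k]. Boundary: v_0 = v_154 = 0. Recurrence: v_k = 1 + (v_{k-1} + v_{k+1})/2 for 1 ≤ k ≤ 153. The particular solution to v_k − (v_{k-1} + v_{k+1})/2 = 1 is v_k = −k^2. Adding homogeneous solution A + B k and matching boundaries gives v_k = k (154 − k). Substituting k = 38: v_38 = 38 · 116 = 4408.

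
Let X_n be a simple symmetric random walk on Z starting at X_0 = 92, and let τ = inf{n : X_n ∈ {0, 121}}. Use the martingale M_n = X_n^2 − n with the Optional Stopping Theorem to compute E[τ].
E[τ] = 2668

M_n = X_n^2 − n is a martingale (since E[X_{n+1}^2 | F_n] = X_n^2 + 1). By OST (τ has finite mean in a bounded region), E[M_τ] = E[M_0] = X_0^2 − 0 = 92^2 = 8464. Also E[M_τ] = E[X_τ^2] − E[τ]. The walk exits at 0 or 121, with P(hit 121 first) = 92/121, so E[X_τ^2] = 121^2 · 92/121 + 0 = 11132. Thus E[τ] = E[X_τ^2] − E[M_τ] = 11132 − 8464 = 2668 = 92(121 − 92) = 2668.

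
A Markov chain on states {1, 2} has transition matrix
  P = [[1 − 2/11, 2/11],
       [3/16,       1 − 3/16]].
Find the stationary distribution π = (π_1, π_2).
π_1 = 33/65, π_2 = 32/65

Solve πP = π with π_1 + π_2 = 1. From πP = π: π_1 · (1 − 2/11) + π_2 · 3/16 = π_1 ⇒ π_2 · 3/16 = π_1 · 2/11 ⇒ π_2/π_1 = (2/11)/(3/16) = 32/33. Together with π_1 + π_2 = 1:
  π_1 = (3/16)/(2/11 + 3/16) = (3/16)/(65/176) = 33/65,
  π_2 = (2/11)/(2/11 + 3/16) = (2/11)/(65/176) = 32/65.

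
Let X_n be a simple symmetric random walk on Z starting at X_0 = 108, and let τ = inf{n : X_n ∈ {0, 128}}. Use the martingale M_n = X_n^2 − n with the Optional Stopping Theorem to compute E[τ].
E[τ] = 2160

M_n = X_n^2 − n is a martingale (since E[X_{n+1}^2 | F_n] = X_n^2 + 1). By OST (τ has finite mean in a bounded region), E[M_τ] = E[M_0] = X_0^2 − 0 = 108^2 = 11664. Also E[M_τ] = E[X_τ^2] − E[τ]. The walk exits at 0 or 128, with P(hit 128 first) = 108/128, so E[X_τ^2] = 128^2 · 108/128 + 0 = 13824. Thus E[τ] = E[X_τ^2] − E[M_τ] = 13824 − 11664 = 2160 = 108(128 − 108) = 2160.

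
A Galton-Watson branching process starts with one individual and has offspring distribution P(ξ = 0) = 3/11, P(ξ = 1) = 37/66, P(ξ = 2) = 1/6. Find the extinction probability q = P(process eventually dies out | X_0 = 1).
q = 1

Mean offspring μ = 0·3/11 + 1·37/66 + 2·1/6 = 59/66 ≤ 1. For μ ≤ 1 with offspring not concentrated at 1, the Galton-Watson process goes extinct almost surely, so q = 1.
(Algebraic check: The pgf is f(s) = 3/11 + 37/66·s + 1/6·s². The extinction probability q is the smallest fixed point of f in [0, 1]. Setting s = f(s):
  1/6·s² + (37/66 − 1)·s + 3/11 = 0
  1/6·s² − (3/11 + 1/6)·s + 3/11 = 0
which factors as (s − 1)·(1/6·s − 3/11) = 0, giving roots s = 1 and s = (3/11)/(1/6) = 18/11. Since 18/11 ≥ 1, the smallest root in [0, 1] is s = 1.)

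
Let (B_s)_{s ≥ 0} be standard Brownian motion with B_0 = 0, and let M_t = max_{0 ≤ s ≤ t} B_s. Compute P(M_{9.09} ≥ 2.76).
P(M_{9.09} ≥ 2.76) = 2·P(B_{9.09} ≥ 2.76) = 2(1 − Φ(2.76/√9.09)) ≈ 0.3600

By the reflection principle for Brownian motion, P(M_t ≥ a) = 2 · P(B_t ≥ a) for a ≥ 0. Since B_t ~ N(0, t), P(B_t ≥ 2.76) = 1 − Φ(2.76/√t) = 1 − Φ(2.76/√9.09) = 1 − Φ(0.9154). So
  P(M_{9.09} ≥ 2.76) = 2(1 − Φ(0.9154)) ≈ 0.3600.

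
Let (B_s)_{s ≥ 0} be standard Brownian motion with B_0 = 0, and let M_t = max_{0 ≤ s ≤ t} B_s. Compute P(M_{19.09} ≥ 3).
P(M_{19.09} ≥ 3) = 2·P(B_{19.09} ≥ 3) = 2(1 − Φ(3/√19.09)) ≈ 0.4923

By the reflection principle for Brownian motion, P(M_t ≥ a) = 2 · P(B_t ≥ a) for a ≥ 0. Since B_t ~ N(0, t), P(B_t ≥ 3) = 1 − Φ(3/√t) = 1 − Φ(3/√19.09) = 1 − Φ(0.6866). So
  P(M_{19.09} ≥ 3) = 2(1 − Φ(0.6866)) ≈ 0.4923.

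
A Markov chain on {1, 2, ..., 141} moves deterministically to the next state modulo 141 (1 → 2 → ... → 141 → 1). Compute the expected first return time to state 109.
E[T_109 | X_0 = 109] = 141

The chain cycles deterministically, so starting at state 109 it returns in exactly 141 steps. Equivalently, the stationary distribution is uniform π_j = 1/141 for every state j, so by Kac's formula E[T_109] = 1/π_109 = 141.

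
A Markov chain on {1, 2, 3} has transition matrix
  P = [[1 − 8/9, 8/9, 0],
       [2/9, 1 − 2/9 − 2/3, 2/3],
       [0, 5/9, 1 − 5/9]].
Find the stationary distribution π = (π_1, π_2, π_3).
π = (5/49, 20/49, 24/49)

This is a birth-death chain on three states, which satisfies detailed balance: π_1 · P_{12} = π_2 · P_{21} and π_2 · P_{23} = π_3 · P_{32}.
From π_1 · 8/9 = π_2 · 2/9: π_2/π_1 = (8/9)/(2/9) = 4.
From π_2 · 2/3 = π_3 · 5/9: π_3/π_2 = (2/3)/(5/9) = 6/5.
Take π_1 proportional to 1; then unnormalized π = (1, 4, 24/5). Normalize by dividing by the sum 49/5:
  π = (5/49, 20/49, 24/49).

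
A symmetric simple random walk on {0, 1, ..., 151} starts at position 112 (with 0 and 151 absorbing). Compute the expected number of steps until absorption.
E[τ | X_0 = 112] = 4368

Let v_k = E[τ | X_0 = k]. Boundary: v_0 = v_151 = 0. Recurrence: v_k = 1 + (v_{k-1} + v_{k+1})/2 for 1 ≤ k ≤ 150. The particular solution to v_k − (v_{k-1} + v_{k+1})/2 = 1 is v_k = −k^2. Adding homogeneous solution A + B k and matching boundaries gives v_k = k (151 − k). Substituting k = 112: v_112 = 112 · 39 = 4368.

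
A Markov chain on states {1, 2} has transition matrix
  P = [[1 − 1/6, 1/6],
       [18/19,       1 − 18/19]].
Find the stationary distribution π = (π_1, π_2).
π_1 = 108/127, π_2 = 19/127

Solve πP = π with π_1 + π_2 = 1. From πP = π: π_1 · (1 − 1/6) + π_2 · 18/19 = π_1 ⇒ π_2 · 18/19 = π_1 · 1/6 ⇒ π_2/π_1 = (1/6)/(18/19) = 19/108. Together with π_1 + π_2 = 1:
  π_1 = (18/19)/(1/6 + 18/19) = (18/19)/(127/114) = 108/127,
  π_2 = (1/6)/(1/6 + 18/19) = (1/6)/(127/114) = 19/127.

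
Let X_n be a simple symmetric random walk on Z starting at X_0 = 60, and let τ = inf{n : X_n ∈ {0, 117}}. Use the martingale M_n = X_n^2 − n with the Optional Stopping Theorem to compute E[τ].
E[τ] = 3420

M_n = X_n^2 − n is a martingale (since E[X_{n+1}^2 | F_n] = X_n^2 + 1). By OST (τ has finite mean in a bounded region), E[M_τ] = E[M_0] = X_0^2 − 0 = 60^2 = 3600. Also E[M_τ] = E[X_τ^2] − E[τ]. The walk exits at 0 or 117, with P(hit 117 first) = 60/117, so E[X_τ^2] = 117^2 · 60/117 + 0 = 7020. Thus E[τ] = E[X_τ^2] − E[M_τ] = 7020 − 3600 = 3420 = 60(117 − 60) = 3420.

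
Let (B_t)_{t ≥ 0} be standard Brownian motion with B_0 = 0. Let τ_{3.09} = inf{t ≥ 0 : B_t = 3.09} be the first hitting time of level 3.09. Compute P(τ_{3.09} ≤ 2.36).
P(τ_{3.09} ≤ 2.36) = 2(1 − Φ(3.09/√2.36)) = 2(1 − Φ(2.0114)) ≈ 0.0443

By the reflection principle for standard BM, P(τ_b ≤ t) = 2 · P(B_t ≥ b). Since B_t ~ N(0, t), P(B_t ≥ 3.09) = 1 − Φ(3.09/√t) = 1 − Φ(3.09/√2.36) = 1 − Φ(2.0114) ≈ 0.02214. Doubling: P(τ_{3.09} ≤ 2.36) ≈ 2 · 0.02214 = 0.04428 ≈ 0.0443.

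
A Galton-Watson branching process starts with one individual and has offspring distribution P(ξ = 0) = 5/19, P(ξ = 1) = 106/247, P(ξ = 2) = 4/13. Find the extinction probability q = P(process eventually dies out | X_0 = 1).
q = 65/76

The pgf is f(s) = 5/19 + 106/247·s + 4/13·s². The extinction probability q is the smallest fixed point of f in [0, 1]. Setting s = f(s):
  4/13·s² + (106/247 − 1)·s + 5/19 = 0
  4/13·s² − (5/19 + 4/13)·s + 5/19 = 0
which factors as (s − 1)·(4/13·s − 5/19) = 0, giving roots s = 1 and s = (5/19)/(4/13) = 65/76.
Mean offspring μ = 106/247 + 2·4/13 = 258/247 > 1 (supercritical), so q < 1. The extinction probability is the smaller root: q = (5/19)/(4/13) = 65/76.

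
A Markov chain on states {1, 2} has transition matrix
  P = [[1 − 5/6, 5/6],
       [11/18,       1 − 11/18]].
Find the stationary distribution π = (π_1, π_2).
π_1 = 11/26, π_2 = 15/26

Solve πP = π with π_1 + π_2 = 1. From πP = π: π_1 · (1 − 5/6) + π_2 · 11/18 = π_1 ⇒ π_2 · 11/18 = π_1 · 5/6 ⇒ π_2/π_1 = (5/6)/(11/18) = 15/11. Together with π_1 + π_2 = 1:
  π_1 = (11/18)/(5/6 + 11/18) = (11/18)/(13/9) = 11/26,
  π_2 = (5/6)/(5/6 + 11/18) = (5/6)/(13/9) = 15/26.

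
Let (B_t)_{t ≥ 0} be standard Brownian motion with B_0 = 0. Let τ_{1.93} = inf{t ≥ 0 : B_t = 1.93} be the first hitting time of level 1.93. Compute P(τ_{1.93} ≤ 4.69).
P(τ_{1.93} ≤ 4.69) = 2(1 − Φ(1.93/√4.69)) = 2(1 − Φ(0.8912)) ≈ 0.3728

By the reflection principle for standard BM, P(τ_b ≤ t) = 2 · P(B_t ≥ b). Since B_t ~ N(0, t), P(B_t ≥ 1.93) = 1 − Φ(1.93/√t) = 1 − Φ(1.93/√4.69) = 1 − Φ(0.8912) ≈ 0.18641. Doubling: P(τ_{1.93} ≤ 4.69) ≈ 2 · 0.18641 = 0.37282 ≈ 0.3728.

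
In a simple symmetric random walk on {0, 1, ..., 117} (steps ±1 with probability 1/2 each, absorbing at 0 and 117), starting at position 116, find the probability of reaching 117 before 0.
P(hit 117 before 0) = 116/117

Let u_k = P(hit 117 before 0 | start at k). Then u_0 = 0, u_117 = 1, and u_k = u_{k-1}/2 + u_{k+1}/2 for 1 ≤ k ≤ 116. This harmonic recurrence is solved by u_k = k/117, giving u_116 = 116/117.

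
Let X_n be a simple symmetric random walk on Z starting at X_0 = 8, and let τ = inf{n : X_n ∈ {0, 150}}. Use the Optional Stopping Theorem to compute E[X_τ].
E[X_τ] = 8

X_n is a martingale and τ is a bounded-mean stopping time (indeed τ is finite a.s. with bounded expectation since the walk is in a bounded region). By the OST, E[X_τ] = E[X_0] = 8. Equivalently: E[X_τ] = 150 · P(hit 150 first) + 0 · P(hit 0 first) = 150 · (8/150) = 8.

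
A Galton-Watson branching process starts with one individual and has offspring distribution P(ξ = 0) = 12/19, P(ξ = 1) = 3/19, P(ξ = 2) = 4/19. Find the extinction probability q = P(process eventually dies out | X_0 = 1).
q = 1

Mean offspring μ = 0·12/19 + 1·3/19 + 2·4/19 = 11/19 ≤ 1. For μ ≤ 1 with offspring not concentrated at 1, the Galton-Watson process goes extinct almost surely, so q = 1.
(Algebraic check: The pgf is f(s) = 12/19 + 3/19·s + 4/19·s². The extinction probability q is the smallest fixed point of f in [0, 1]. Setting s = f(s):
  4/19·s² + (3/19 − 1)·s + 12/19 = 0
  4/19·s² − (12/19 + 4/19)·s + 12/19 = 0
which factors as (s − 1)·(4/19·s − 12/19) = 0, giving roots s = 1 and s = (12/19)/(4/19) = 3. Since 3 ≥ 1, the smallest root in [0, 1] is s = 1.)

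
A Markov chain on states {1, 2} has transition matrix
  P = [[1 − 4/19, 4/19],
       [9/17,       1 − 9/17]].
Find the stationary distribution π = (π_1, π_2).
π_1 = 171/239, π_2 = 68/239

Solve πP = π with π_1 + π_2 = 1. From πP = π: π_1 · (1 − 4/19) + π_2 · 9/17 = π_1 ⇒ π_2 · 9/17 = π_1 · 4/19 ⇒ π_2/π_1 = (4/19)/(9/17) = 68/171. Together with π_1 + π_2 = 1:
  π_1 = (9/17)/(4/19 + 9/17) = (9/17)/(239/323) = 171/239,
  π_2 = (4/19)/(4/19 + 9/17) = (4/19)/(239/323) = 68/239.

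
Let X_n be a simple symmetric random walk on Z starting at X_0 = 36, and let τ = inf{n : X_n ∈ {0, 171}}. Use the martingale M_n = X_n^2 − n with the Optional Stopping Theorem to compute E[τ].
E[τ] = 4860

M_n = X_n^2 − n is a martingale (since E[X_{n+1}^2 | F_n] = X_n^2 + 1). By OST (τ has finite mean in a bounded region), E[M_τ] = E[M_0] = X_0^2 − 0 = 36^2 = 1296. Also E[M_τ] = E[X_τ^2] − E[τ]. The walk exits at 0 or 171, with P(hit 171 first) = 36/171, so E[X_τ^2] = 171^2 · 36/171 + 0 = 6156. Thus E[τ] = E[X_τ^2] − E[M_τ] = 6156 − 1296 = 4860 = 36(171 − 36) = 4860.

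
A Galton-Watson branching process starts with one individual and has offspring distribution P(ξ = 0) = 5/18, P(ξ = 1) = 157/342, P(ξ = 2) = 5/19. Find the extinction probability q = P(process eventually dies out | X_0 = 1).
q = 1

Mean offspring μ = 0·5/18 + 1·157/342 + 2·5/19 = 337/342 ≤ 1. For μ ≤ 1 with offspring not concentrated at 1, the Galton-Watson process goes extinct almost surely, so q = 1.
(Algebraic check: The pgf is f(s) = 5/18 + 157/342·s + 5/19·s². The extinction probability q is the smallest fixed point of f in [0, 1]. Setting s = f(s):
  5/19·s² + (157/342 − 1)·s + 5/18 = 0
  5/19·s² − (5/18 + 5/19)·s + 5/18 = 0
which factors as (s − 1)·(5/19·s − 5/18) = 0, giving roots s = 1 and s = (5/18)/(5/19) = 19/18. Since 19/18 ≥ 1, the smallest root in [0, 1] is s = 1.)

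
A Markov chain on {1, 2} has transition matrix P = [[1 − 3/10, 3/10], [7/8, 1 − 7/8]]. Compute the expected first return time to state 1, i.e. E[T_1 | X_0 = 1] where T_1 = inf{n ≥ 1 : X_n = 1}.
E[T_1 | X_0 = 1] = 1/π_1 = 47/35

For an irreducible recurrent Markov chain with stationary distribution π, E[T_i | X_0 = i] = 1/π_i (Kac's formula). Here π_1 = (7/8)/(3/10 + 7/8) = (7/8)/(47/40) = 35/47, so E[T_1 | X_0 = 1] = 1/π_1 = (3/10 + 7/8)/(7/8) = (47/40)/(7/8) = 47/35.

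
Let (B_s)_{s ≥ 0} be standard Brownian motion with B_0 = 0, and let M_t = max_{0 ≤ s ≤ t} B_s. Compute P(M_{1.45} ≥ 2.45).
P(M_{1.45} ≥ 2.45) = 2·P(B_{1.45} ≥ 2.45) = 2(1 − Φ(2.45/√1.45)) ≈ 0.0419

By the reflection principle for Brownian motion, P(M_t ≥ a) = 2 · P(B_t ≥ a) for a ≥ 0. Since B_t ~ N(0, t), P(B_t ≥ 2.45) = 1 − Φ(2.45/√t) = 1 − Φ(2.45/√1.45) = 1 − Φ(2.0346). So
  P(M_{1.45} ≥ 2.45) = 2(1 − Φ(2.0346)) ≈ 0.0419.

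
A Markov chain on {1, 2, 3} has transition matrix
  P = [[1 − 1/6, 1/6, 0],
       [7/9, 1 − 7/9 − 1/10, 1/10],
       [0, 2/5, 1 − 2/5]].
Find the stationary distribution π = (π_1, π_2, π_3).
π = (56/71, 12/71, 3/71)

This is a birth-death chain on three states, which satisfies detailed balance: π_1 · P_{12} = π_2 · P_{21} and π_2 · P_{23} = π_3 · P_{32}.
From π_1 · 1/6 = π_2 · 7/9: π_2/π_1 = (1/6)/(7/9) = 3/14.
From π_2 · 1/10 = π_3 · 2/5: π_3/π_2 = (1/10)/(2/5) = 1/4.
Take π_1 proportional to 1; then unnormalized π = (1, 3/14, 3/56). Normalize by dividing by the sum 71/56:
  π = (56/71, 12/71, 3/71).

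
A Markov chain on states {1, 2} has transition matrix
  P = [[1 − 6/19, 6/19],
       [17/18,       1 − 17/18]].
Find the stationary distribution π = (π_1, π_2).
π_1 = 323/431, π_2 = 108/431

Solve πP = π with π_1 + π_2 = 1. From πP = π: π_1 · (1 − 6/19) + π_2 · 17/18 = π_1 ⇒ π_2 · 17/18 = π_1 · 6/19 ⇒ π_2/π_1 = (6/19)/(17/18) = 108/323. Together with π_1 + π_2 = 1:
  π_1 = (17/18)/(6/19 + 17/18) = (17/18)/(431/342) = 323/431,
  π_2 = (6/19)/(6/19 + 17/18) = (6/19)/(431/342) = 108/431.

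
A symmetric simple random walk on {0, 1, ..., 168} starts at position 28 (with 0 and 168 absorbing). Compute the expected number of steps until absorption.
E[τ | X_0 = 28] = 3920

Let v_k = E[τ | X_0 = k]. Boundary: v_0 = v_168 = 0. Recurrence: v_k = 1 + (v_{k-1} + v_{k+1})/2 for 1 ≤ k ≤ 167. The particular solution to v_k − (v_{k-1} + v_{k+1})/2 = 1 is v_k = −k^2. Adding homogeneous solution A + B k and matching boundaries gives v_k = k (168 − k). Substituting k = 28: v_28 = 28 · 140 = 3920.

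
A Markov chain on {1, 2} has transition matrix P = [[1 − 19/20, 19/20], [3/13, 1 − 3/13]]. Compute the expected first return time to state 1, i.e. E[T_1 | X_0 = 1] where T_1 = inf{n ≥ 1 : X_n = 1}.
E[T_1 | X_0 = 1] = 1/π_1 = 307/60

For an irreducible recurrent Markov chain with stationary distribution π, E[T_i | X_0 = i] = 1/π_i (Kac's formula). Here π_1 = (3/13)/(19/20 + 3/13) = (3/13)/(307/260) = 60/307, so E[T_1 | X_0 = 1] = 1/π_1 = (19/20 + 3/13)/(3/13) = (307/260)/(3/13) = 307/60.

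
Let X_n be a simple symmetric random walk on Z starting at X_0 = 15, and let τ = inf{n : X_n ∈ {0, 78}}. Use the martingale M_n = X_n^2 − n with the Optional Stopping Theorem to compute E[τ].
E[τ] = 945

M_n = X_n^2 − n is a martingale (since E[X_{n+1}^2 | F_n] = X_n^2 + 1). By OST (τ has finite mean in a bounded region), E[M_τ] = E[M_0] = X_0^2 − 0 = 15^2 = 225. Also E[M_τ] = E[X_τ^2] − E[τ]. The walk exits at 0 or 78, with P(hit 78 first) = 15/78, so E[X_τ^2] = 78^2 · 15/78 + 0 = 1170. Thus E[τ] = E[X_τ^2] − E[M_τ] = 1170 − 225 = 945 = 15(78 − 15) = 945.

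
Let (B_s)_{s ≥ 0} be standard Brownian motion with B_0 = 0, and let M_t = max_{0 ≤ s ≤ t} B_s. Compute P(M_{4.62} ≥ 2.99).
P(M_{4.62} ≥ 2.99) = 2·P(B_{4.62} ≥ 2.99) = 2(1 − Φ(2.99/√4.62)) ≈ 0.1642

By the reflection principle for Brownian motion, P(M_t ≥ a) = 2 · P(B_t ≥ a) for a ≥ 0. Since B_t ~ N(0, t), P(B_t ≥ 2.99) = 1 − Φ(2.99/√t) = 1 − Φ(2.99/√4.62) = 1 − Φ(1.3911). So
  P(M_{4.62} ≥ 2.99) = 2(1 − Φ(1.3911)) ≈ 0.1642.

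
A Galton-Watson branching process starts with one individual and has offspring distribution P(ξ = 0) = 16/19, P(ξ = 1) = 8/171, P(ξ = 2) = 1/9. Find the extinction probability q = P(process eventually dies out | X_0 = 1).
q = 1

Mean offspring μ = 0·16/19 + 1·8/171 + 2·1/9 = 46/171 ≤ 1. For μ ≤ 1 with offspring not concentrated at 1, the Galton-Watson process goes extinct almost surely, so q = 1.
(Algebraic check: The pgf is f(s) = 16/19 + 8/171·s + 1/9·s². The extinction probability q is the smallest fixed point of f in [0, 1]. Setting s = f(s):
  1/9·s² + (8/171 − 1)·s + 16/19 = 0
  1/9·s² − (16/19 + 1/9)·s + 16/19 = 0
which factors as (s − 1)·(1/9·s − 16/19) = 0, giving roots s = 1 and s = (16/19)/(1/9) = 144/19. Since 144/19 ≥ 1, the smallest root in [0, 1] is s = 1.)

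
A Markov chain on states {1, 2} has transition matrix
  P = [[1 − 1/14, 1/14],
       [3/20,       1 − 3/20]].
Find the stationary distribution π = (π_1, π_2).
π_1 = 21/31, π_2 = 10/31

Solve πP = π with π_1 + π_2 = 1. From πP = π: π_1 · (1 − 1/14) + π_2 · 3/20 = π_1 ⇒ π_2 · 3/20 = π_1 · 1/14 ⇒ π_2/π_1 = (1/14)/(3/20) = 10/21. Together with π_1 + π_2 = 1:
  π_1 = (3/20)/(1/14 + 3/20) = (3/20)/(31/140) = 21/31,
  π_2 = (1/14)/(1/14 + 3/20) = (1/14)/(31/140) = 10/31.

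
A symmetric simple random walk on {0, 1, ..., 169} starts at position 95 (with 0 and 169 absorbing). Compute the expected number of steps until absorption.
E[τ | X_0 = 95] = 7030

Let v_k = E[τ | X_0 = k]. Boundary: v_0 = v_169 = 0. Recurrence: v_k = 1 + (v_{k-1} + v_{k+1})/2 for 1 ≤ k ≤ 168. The particular solution to v_k − (v_{k-1} + v_{k+1})/2 = 1 is v_k = −k^2. Adding homogeneous solution A + B k and matching boundaries gives v_k = k (169 − k). Substituting k = 95: v_95 = 95 · 74 = 7030.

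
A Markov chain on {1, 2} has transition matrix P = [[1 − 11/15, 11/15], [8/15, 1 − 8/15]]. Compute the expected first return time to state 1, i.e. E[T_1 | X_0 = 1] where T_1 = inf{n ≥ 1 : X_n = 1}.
E[T_1 | X_0 = 1] = 1/π_1 = 19/8

For an irreducible recurrent Markov chain with stationary distribution π, E[T_i | X_0 = i] = 1/π_i (Kac's formula). Here π_1 = (8/15)/(11/15 + 8/15) = (8/15)/(19/15) = 8/19, so E[T_1 | X_0 = 1] = 1/π_1 = (11/15 + 8/15)/(8/15) = (19/15)/(8/15) = 19/8.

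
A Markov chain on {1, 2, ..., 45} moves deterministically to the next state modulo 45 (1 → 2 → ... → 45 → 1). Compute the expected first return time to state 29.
E[T_29 | X_0 = 29] = 45

The chain cycles deterministically, so starting at state 29 it returns in exactly 45 steps. Equivalently, the stationary distribution is uniform π_j = 1/45 for every state j, so by Kac's formula E[T_29] = 1/π_29 = 45.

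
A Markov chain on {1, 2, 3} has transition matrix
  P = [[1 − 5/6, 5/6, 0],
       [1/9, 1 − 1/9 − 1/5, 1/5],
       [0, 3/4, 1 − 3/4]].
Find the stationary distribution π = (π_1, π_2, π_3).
π = (2/21, 5/7, 4/21)

This is a birth-death chain on three states, which satisfies detailed balance: π_1 · P_{12} = π_2 · P_{21} and π_2 · P_{23} = π_3 · P_{32}.
From π_1 · 5/6 = π_2 · 1/9: π_2/π_1 = (5/6)/(1/9) = 15/2.
From π_2 · 1/5 = π_3 · 3/4: π_3/π_2 = (1/5)/(3/4) = 4/15.
Take π_1 proportional to 1; then unnormalized π = (1, 15/2, 2). Normalize by dividing by the sum 21/2:
  π = (2/21, 5/7, 4/21).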